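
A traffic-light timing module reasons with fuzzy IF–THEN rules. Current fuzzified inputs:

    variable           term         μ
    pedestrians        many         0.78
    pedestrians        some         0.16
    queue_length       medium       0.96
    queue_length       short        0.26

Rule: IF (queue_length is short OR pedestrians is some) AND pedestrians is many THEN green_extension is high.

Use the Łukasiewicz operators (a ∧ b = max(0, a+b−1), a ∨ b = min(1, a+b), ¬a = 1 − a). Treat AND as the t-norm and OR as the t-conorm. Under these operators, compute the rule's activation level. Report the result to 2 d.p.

firing strength: (short=0.26 OR some=0.16) = 0.42; AND[max(0, a+b−1)] with many=0.78 → w = 0.20

0.20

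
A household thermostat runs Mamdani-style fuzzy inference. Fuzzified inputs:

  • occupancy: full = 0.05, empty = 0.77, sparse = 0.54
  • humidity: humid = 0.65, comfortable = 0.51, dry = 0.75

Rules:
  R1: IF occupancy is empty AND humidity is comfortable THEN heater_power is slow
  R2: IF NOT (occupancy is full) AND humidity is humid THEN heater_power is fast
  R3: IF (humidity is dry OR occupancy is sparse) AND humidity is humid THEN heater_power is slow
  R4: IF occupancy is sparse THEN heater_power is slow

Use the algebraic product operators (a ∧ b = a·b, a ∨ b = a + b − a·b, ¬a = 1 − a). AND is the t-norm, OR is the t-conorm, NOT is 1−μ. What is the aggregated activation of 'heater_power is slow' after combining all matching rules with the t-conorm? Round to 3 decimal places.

R1: empty=0.77, comfortable=0.51; AND[a·b] → w = 0.3927
R2: ¬full=1−0.05=0.95, humid=0.65; AND[a·b] → w = 0.6175
R3: (dry=0.75 OR sparse=0.54) = 0.8850; AND[a·b] with humid=0.65 → w = 0.5753
R4: sparse=0.54 → w = 0.5400
Rules with consequent 'slow': {R1, R3, R4} → strengths 0.3927, 0.5753, 0.5400
Aggregate via t-conorm [a + b − a·b]: 0.8813

0.881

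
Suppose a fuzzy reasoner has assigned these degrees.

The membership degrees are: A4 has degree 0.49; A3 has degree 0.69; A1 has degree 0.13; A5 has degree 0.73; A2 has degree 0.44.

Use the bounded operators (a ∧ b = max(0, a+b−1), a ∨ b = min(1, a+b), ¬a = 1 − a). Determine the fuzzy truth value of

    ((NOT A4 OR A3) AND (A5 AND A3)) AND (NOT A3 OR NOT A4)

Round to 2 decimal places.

0.24

NOT A4 = 1 − 0.49 = 0.51
NOT A4 OR A3 = min(1, a+b) on (0.51, 0.69) = 1.00
A5 AND A3 = max(0, a+b−1) on (0.73, 0.69) = 0.42
(NOT A4 OR A3) AND (A5 AND A3) = max(0, a+b−1) on (1.00, 0.42) = 0.42
NOT A3 = 1 − 0.69 = 0.31
NOT A4 = 1 − 0.49 = 0.51
NOT A3 OR NOT A4 = min(1, a+b) on (0.31, 0.51) = 0.82
((NOT A4 OR A3) AND (A5 AND A3)) AND (NOT A3 OR NOT A4) = max(0, a+b−1) on (0.42, 0.82) = 0.24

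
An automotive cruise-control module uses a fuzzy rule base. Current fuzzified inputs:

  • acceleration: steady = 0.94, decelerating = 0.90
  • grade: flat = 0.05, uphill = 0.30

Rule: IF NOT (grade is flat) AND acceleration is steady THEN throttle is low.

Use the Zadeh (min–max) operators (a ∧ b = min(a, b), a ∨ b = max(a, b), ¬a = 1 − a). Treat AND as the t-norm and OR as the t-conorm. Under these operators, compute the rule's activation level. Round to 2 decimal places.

0.94

firing strength: ¬flat=1−0.05=0.95, steady=0.94; AND[min(a, b)] → w = 0.94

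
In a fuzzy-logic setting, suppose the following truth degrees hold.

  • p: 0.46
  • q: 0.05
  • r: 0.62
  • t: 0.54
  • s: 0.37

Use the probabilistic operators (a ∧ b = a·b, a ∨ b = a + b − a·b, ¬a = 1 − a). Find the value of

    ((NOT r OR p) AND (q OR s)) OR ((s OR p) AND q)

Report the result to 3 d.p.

0.291

NOT r = 1 − 0.6200 = 0.3800
NOT r OR p = a + b − a·b on (0.3800, 0.4600) = 0.6652
q OR s = a + b − a·b on (0.0500, 0.3700) = 0.4015
(NOT r OR p) AND (q OR s) = a·b on (0.6652, 0.4015) = 0.2671
s OR p = a + b − a·b on (0.3700, 0.4600) = 0.6598
(s OR p) AND q = a·b on (0.6598, 0.0500) = 0.0330
((NOT r OR p) AND (q OR s)) OR ((s OR p) AND q) = a + b − a·b on (0.2671, 0.0330) = 0.2913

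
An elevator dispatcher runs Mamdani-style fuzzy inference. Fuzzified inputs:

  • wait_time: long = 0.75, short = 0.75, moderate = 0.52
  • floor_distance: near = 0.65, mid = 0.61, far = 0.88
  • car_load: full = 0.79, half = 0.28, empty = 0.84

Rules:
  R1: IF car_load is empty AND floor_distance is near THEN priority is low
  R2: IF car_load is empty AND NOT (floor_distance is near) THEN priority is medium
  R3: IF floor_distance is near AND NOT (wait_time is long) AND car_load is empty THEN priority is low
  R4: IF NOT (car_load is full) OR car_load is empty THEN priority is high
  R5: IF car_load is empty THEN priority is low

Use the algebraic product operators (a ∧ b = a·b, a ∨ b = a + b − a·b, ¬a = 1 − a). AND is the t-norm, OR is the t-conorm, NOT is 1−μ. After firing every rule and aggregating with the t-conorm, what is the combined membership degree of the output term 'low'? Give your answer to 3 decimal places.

R1: empty=0.84, near=0.65; AND[a·b] → w = 0.5460
R2: empty=0.84, ¬near=1−0.65=0.35; AND[a·b] → w = 0.2940
R3: near=0.65, ¬long=1−0.75=0.25, empty=0.84; AND[a·b] → w = 0.1365
R4: ¬full=1−0.79=0.21, empty=0.84; OR[a + b − a·b] → w = 0.8736
R5: empty=0.84 → w = 0.8400
Rules with consequent 'low': {R1, R3, R5} → strengths 0.5460, 0.1365, 0.8400
Aggregate via t-conorm [a + b − a·b]: 0.9373

0.937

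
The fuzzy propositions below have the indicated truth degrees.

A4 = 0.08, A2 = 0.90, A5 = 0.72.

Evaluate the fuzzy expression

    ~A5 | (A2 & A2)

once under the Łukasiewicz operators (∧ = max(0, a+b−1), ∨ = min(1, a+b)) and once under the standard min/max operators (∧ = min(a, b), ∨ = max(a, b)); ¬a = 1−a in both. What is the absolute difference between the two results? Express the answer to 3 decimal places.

0.100

Under Łukasiewicz:
  ~A5 = 1 − 0.72 = 0.28
  A2 & A2 = max(0, a+b−1) on (0.90, 0.90) = 0.80
  ~A5 | (A2 & A2) = min(1, a+b) on (0.28, 0.80) = 1.00
  → value = 1.0000
Under standard min/max:
  ~A5 = 1 − 0.72 = 0.28
  A2 & A2 = min(a, b) on (0.90, 0.90) = 0.90
  ~A5 | (A2 & A2) = max(a, b) on (0.28, 0.90) = 0.90
  → value = 0.9000
|1.0000 − 0.9000| = 0.100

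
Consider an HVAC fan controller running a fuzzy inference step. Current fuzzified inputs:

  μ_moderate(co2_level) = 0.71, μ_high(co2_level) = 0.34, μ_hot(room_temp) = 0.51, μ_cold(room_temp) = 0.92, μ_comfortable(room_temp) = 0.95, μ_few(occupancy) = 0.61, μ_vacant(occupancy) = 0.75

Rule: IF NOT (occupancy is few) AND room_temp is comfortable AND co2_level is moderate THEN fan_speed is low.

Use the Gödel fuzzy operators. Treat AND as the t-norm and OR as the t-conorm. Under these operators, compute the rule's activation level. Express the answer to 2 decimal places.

firing strength: ¬few=1−0.61=0.39, comfortable=0.95, moderate=0.71; AND[min(a, b)] → w = 0.39

0.39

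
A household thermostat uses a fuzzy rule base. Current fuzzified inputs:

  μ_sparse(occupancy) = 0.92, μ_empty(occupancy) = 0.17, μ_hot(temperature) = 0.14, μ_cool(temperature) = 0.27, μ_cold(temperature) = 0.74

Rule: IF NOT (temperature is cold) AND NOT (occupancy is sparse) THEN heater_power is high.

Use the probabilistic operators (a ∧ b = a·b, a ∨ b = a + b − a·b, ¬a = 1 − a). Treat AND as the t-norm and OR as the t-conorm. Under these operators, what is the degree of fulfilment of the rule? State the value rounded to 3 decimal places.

0.021

firing strength: ¬cold=1−0.74=0.26, ¬sparse=1−0.92=0.08; AND[a·b] → w = 0.0208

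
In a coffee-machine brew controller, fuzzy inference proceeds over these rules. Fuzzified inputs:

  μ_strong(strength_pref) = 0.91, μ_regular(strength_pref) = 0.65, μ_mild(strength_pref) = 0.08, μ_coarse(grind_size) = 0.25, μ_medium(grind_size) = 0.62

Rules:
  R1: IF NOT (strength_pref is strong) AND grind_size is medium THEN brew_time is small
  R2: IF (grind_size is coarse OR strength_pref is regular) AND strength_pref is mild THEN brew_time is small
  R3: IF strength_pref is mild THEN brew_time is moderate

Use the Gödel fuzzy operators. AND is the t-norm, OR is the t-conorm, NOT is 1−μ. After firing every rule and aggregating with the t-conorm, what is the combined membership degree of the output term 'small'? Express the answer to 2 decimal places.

R1: ¬strong=1−0.91=0.09, medium=0.62; AND[min(a, b)] → w = 0.09
R2: (coarse=0.25 OR regular=0.65) = 0.65; AND[min(a, b)] with mild=0.08 → w = 0.08
R3: mild=0.08 → w = 0.08
Rules with consequent 'small': {R1, R2} → strengths 0.09, 0.08
Aggregate via t-conorm [max(a, b)]: 0.09

0.09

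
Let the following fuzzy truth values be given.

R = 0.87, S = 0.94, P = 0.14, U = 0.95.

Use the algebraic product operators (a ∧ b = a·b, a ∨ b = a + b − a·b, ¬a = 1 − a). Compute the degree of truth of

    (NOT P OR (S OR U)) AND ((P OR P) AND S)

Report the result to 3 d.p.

0.245

NOT P = 1 − 0.1400 = 0.8600
S OR U = a + b − a·b on (0.9400, 0.9500) = 0.9970
NOT P OR (S OR U) = a + b − a·b on (0.8600, 0.9970) = 0.9996
P OR P = a + b − a·b on (0.1400, 0.1400) = 0.2604
(P OR P) AND S = a·b on (0.2604, 0.9400) = 0.2448
(NOT P OR (S OR U)) AND ((P OR P) AND S) = a·b on (0.9996, 0.2448) = 0.2447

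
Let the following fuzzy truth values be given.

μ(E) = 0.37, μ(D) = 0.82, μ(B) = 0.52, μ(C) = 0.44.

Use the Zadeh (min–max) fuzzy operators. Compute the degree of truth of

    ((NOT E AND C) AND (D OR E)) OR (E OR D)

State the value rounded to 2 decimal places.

NOT E = 1 − 0.37 = 0.63
NOT E AND C = min(a, b) on (0.63, 0.44) = 0.44
D OR E = max(a, b) on (0.82, 0.37) = 0.82
(NOT E AND C) AND (D OR E) = min(a, b) on (0.44, 0.82) = 0.44
E OR D = max(a, b) on (0.37, 0.82) = 0.82
((NOT E AND C) AND (D OR E)) OR (E OR D) = max(a, b) on (0.44, 0.82) = 0.82

0.82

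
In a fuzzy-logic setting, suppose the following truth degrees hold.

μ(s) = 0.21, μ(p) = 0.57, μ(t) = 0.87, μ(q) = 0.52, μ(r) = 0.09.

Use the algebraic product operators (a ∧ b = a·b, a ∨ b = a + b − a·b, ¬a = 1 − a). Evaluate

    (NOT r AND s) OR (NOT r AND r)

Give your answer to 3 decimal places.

NOT r = 1 − 0.0900 = 0.9100
NOT r AND s = a·b on (0.9100, 0.2100) = 0.1911
NOT r = 1 − 0.0900 = 0.9100
NOT r AND r = a·b on (0.9100, 0.0900) = 0.0819
(NOT r AND s) OR (NOT r AND r) = a + b − a·b on (0.1911, 0.0819) = 0.2573

0.257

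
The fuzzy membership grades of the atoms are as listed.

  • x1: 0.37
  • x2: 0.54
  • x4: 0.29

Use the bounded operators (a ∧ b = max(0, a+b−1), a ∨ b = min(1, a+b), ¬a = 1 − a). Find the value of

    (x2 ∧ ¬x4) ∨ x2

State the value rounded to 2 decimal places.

¬x4 = 1 − 0.29 = 0.71
x2 ∧ ¬x4 = max(0, a+b−1) on (0.54, 0.71) = 0.25
(x2 ∧ ¬x4) ∨ x2 = min(1, a+b) on (0.25, 0.54) = 0.79

0.79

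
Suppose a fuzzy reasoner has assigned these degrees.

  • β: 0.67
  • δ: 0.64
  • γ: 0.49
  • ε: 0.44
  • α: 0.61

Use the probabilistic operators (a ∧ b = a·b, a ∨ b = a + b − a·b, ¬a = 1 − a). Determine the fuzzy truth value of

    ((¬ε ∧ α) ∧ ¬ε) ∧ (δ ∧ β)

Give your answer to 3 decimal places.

0.082

¬ε = 1 − 0.4400 = 0.5600
¬ε ∧ α = a·b on (0.5600, 0.6100) = 0.3416
¬ε = 1 − 0.4400 = 0.5600
(¬ε ∧ α) ∧ ¬ε = a·b on (0.3416, 0.5600) = 0.1913
δ ∧ β = a·b on (0.6400, 0.6700) = 0.4288
((¬ε ∧ α) ∧ ¬ε) ∧ (δ ∧ β) = a·b on (0.1913, 0.4288) = 0.0820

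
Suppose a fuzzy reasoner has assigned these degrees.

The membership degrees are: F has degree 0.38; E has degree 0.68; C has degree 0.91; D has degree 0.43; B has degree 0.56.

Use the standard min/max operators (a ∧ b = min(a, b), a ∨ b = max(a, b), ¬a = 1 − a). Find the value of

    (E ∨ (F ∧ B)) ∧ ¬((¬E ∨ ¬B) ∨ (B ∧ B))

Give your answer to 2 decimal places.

F ∧ B = min(a, b) on (0.38, 0.56) = 0.38
E ∨ (F ∧ B) = max(a, b) on (0.68, 0.38) = 0.68
¬E = 1 − 0.68 = 0.32
¬B = 1 − 0.56 = 0.44
¬E ∨ ¬B = max(a, b) on (0.32, 0.44) = 0.44
B ∧ B = min(a, b) on (0.56, 0.56) = 0.56
(¬E ∨ ¬B) ∨ (B ∧ B) = max(a, b) on (0.44, 0.56) = 0.56
¬((¬E ∨ ¬B) ∨ (B ∧ B)) = 1 − 0.56 = 0.44
(E ∨ (F ∧ B)) ∧ ¬((¬E ∨ ¬B) ∨ (B ∧ B)) = min(a, b) on (0.68, 0.44) = 0.44

0.44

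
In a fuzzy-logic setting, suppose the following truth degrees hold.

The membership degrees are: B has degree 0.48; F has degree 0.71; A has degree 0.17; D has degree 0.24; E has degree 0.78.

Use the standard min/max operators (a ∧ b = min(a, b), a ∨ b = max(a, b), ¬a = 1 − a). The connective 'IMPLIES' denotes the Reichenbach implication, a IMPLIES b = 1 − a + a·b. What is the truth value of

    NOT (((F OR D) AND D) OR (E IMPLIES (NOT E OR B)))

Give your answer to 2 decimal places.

0.41

F OR D = max(a, b) on (0.71, 0.24) = 0.71
(F OR D) AND D = min(a, b) on (0.71, 0.24) = 0.24
NOT E = 1 − 0.78 = 0.22
NOT E OR B = max(a, b) on (0.22, 0.48) = 0.48
E IMPLIES (NOT E OR B)  [Reichenbach: 1 − a + a·b] with a=0.78, b=0.48 → 0.59
((F OR D) AND D) OR (E IMPLIES (NOT E OR B)) = max(a, b) on (0.24, 0.59) = 0.59
NOT (((F OR D) AND D) OR (E IMPLIES (NOT E OR B))) = 1 − 0.59 = 0.41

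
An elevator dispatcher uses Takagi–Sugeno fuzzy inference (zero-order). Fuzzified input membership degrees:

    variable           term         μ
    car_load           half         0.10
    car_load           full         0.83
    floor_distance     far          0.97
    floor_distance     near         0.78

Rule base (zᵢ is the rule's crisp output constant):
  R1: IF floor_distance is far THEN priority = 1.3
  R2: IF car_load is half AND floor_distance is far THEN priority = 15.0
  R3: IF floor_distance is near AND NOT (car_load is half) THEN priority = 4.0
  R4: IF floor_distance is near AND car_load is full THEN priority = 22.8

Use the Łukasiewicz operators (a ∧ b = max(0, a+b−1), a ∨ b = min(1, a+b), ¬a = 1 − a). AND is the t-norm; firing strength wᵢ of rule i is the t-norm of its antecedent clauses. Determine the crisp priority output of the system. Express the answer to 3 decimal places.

8.128

R1 (z=1.3): far=0.97 → w = 0.97
R2 (z=15.0): half=0.10, far=0.97; AND[max(0, a+b−1)] → w = 0.07
R3 (z=4.0): near=0.78, ¬half=1−0.10=0.90; AND[max(0, a+b−1)] → w = 0.68
R4 (z=22.8): near=0.78, full=0.83; AND[max(0, a+b−1)] → w = 0.61
Weighted average = (0.97·1.3 + 0.07·15.0 + 0.68·4.0 + 0.61·22.8) / (0.97 + 0.07 + 0.68 + 0.61)
  = 18.9390 / 2.3300 = 8.128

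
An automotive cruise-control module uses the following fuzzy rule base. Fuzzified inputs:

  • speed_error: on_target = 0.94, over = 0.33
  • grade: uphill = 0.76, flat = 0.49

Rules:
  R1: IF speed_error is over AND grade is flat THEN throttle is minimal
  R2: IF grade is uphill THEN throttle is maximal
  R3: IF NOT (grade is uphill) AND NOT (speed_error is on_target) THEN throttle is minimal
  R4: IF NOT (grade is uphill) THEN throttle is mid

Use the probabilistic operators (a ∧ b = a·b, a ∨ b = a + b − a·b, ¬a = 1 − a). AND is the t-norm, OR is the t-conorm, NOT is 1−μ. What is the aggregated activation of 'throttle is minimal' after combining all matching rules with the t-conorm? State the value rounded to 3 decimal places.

R1: over=0.33, flat=0.49; AND[a·b] → w = 0.1617
R2: uphill=0.76 → w = 0.7600
R3: ¬uphill=1−0.76=0.24, ¬on_target=1−0.94=0.06; AND[a·b] → w = 0.0144
R4: ¬uphill=1−0.76=0.24 → w = 0.2400
Rules with consequent 'minimal': {R1, R3} → strengths 0.1617, 0.0144
Aggregate via t-conorm [a + b − a·b]: 0.1738

0.174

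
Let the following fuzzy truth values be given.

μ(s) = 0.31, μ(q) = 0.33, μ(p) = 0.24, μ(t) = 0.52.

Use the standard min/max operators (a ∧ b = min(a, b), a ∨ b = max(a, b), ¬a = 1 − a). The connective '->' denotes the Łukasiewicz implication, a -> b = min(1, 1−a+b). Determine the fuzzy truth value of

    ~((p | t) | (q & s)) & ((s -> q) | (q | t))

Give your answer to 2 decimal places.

p | t = max(a, b) on (0.24, 0.52) = 0.52
q & s = min(a, b) on (0.33, 0.31) = 0.31
(p | t) | (q & s) = max(a, b) on (0.52, 0.31) = 0.52
~((p | t) | (q & s)) = 1 − 0.52 = 0.48
s -> q  [Łukasiewicz: min(1, 1−a+b)] with a=0.31, b=0.33 → 1.00
q | t = max(a, b) on (0.33, 0.52) = 0.52
(s -> q) | (q | t) = max(a, b) on (1.00, 0.52) = 1.00
~((p | t) | (q & s)) & ((s -> q) | (q | t)) = min(a, b) on (0.48, 1.00) = 0.48

0.48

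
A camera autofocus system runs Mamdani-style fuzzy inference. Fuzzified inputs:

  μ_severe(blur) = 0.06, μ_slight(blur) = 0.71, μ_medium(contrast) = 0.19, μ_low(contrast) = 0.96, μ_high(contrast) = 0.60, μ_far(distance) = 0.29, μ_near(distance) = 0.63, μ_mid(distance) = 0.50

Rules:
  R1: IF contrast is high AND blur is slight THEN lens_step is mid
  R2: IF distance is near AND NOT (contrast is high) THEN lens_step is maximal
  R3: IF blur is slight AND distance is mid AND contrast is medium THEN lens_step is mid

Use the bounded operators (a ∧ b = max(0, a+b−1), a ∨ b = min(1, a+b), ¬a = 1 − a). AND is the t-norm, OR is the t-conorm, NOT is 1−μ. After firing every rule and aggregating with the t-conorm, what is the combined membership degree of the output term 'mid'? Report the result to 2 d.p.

0.31

R1: high=0.60, slight=0.71; AND[max(0, a+b−1)] → w = 0.31
R2: near=0.63, ¬high=1−0.60=0.40; AND[max(0, a+b−1)] → w = 0.03
R3: slight=0.71, mid=0.50, medium=0.19; AND[max(0, a+b−1)] → w = 0.00
Rules with consequent 'mid': {R1, R3} → strengths 0.31, 0.00
Aggregate via t-conorm [min(1, a+b)]: 0.31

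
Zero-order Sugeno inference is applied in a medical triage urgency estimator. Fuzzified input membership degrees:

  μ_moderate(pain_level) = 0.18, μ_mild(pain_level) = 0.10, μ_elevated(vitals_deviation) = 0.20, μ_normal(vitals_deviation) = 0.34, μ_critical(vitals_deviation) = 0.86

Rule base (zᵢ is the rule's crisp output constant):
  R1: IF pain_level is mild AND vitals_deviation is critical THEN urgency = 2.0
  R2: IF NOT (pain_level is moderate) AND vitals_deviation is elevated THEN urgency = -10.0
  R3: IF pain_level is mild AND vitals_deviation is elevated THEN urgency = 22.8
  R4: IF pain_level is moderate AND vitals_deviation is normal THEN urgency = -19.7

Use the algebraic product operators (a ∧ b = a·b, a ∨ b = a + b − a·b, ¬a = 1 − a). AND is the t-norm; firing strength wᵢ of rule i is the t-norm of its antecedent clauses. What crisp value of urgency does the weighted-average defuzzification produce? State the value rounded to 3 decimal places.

-6.696

R1 (z=2.0): mild=0.10, critical=0.86; AND[a·b] → w = 0.0860
R2 (z=-10.0): ¬moderate=1−0.18=0.82, elevated=0.20; AND[a·b] → w = 0.1640
R3 (z=22.8): mild=0.10, elevated=0.20; AND[a·b] → w = 0.0200
R4 (z=-19.7): moderate=0.18, normal=0.34; AND[a·b] → w = 0.0612
Weighted average = (0.0860·2.0 + 0.1640·-10.0 + 0.0200·22.8 + 0.0612·-19.7) / (0.0860 + 0.1640 + 0.0200 + 0.0612)
  = -2.2176 / 0.3312 = -6.696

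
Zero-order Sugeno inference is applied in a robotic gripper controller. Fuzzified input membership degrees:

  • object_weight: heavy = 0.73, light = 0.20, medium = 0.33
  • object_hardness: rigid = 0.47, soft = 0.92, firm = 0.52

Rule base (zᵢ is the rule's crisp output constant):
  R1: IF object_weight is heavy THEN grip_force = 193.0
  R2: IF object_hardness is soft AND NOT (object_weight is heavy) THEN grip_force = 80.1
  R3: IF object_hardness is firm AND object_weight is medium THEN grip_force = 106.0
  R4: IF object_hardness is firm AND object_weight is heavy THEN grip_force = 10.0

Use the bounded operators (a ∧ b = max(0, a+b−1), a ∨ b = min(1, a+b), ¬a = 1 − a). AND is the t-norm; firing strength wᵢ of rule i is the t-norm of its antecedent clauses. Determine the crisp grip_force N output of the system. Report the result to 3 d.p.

R1 (z=193.0): heavy=0.73 → w = 0.73
R2 (z=80.1): soft=0.92, ¬heavy=1−0.73=0.27; AND[max(0, a+b−1)] → w = 0.19
R3 (z=106.0): firm=0.52, medium=0.33; AND[max(0, a+b−1)] → w = 0.00
R4 (z=10.0): firm=0.52, heavy=0.73; AND[max(0, a+b−1)] → w = 0.25
Weighted average = (0.73·193.0 + 0.19·80.1 + 0.00·106.0 + 0.25·10.0) / (0.73 + 0.19 + 0.00 + 0.25)
  = 158.6090 / 1.1700 = 135.563

135.563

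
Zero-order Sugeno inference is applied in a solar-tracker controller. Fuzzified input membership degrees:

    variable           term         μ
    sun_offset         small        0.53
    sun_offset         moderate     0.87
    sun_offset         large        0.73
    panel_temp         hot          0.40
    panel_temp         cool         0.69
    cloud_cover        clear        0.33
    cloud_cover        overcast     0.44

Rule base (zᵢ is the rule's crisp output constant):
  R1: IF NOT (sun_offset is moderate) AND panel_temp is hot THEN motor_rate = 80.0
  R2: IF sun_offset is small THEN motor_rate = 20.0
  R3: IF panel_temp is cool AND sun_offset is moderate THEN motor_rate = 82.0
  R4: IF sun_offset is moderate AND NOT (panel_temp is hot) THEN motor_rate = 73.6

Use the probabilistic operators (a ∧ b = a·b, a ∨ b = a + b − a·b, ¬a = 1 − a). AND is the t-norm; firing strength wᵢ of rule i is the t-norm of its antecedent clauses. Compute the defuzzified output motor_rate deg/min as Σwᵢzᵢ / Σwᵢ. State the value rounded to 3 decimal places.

R1 (z=80.0): ¬moderate=1−0.87=0.13, hot=0.40; AND[a·b] → w = 0.0520
R2 (z=20.0): small=0.53 → w = 0.5300
R3 (z=82.0): cool=0.69, moderate=0.87; AND[a·b] → w = 0.6003
R4 (z=73.6): moderate=0.87, ¬hot=1−0.40=0.60; AND[a·b] → w = 0.5220
Weighted average = (0.0520·80.0 + 0.5300·20.0 + 0.6003·82.0 + 0.5220·73.6) / (0.0520 + 0.5300 + 0.6003 + 0.5220)
  = 102.4038 / 1.7043 = 60.086

60.086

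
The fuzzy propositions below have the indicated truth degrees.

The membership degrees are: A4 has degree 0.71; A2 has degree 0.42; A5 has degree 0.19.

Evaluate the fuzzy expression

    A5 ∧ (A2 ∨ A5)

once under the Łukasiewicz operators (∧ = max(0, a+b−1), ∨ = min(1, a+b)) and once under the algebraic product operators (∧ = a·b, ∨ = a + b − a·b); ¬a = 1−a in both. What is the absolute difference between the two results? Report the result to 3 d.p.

0.101

Under Łukasiewicz:
  A2 ∨ A5 = min(1, a+b) on (0.42, 0.19) = 0.61
  A5 ∧ (A2 ∨ A5) = max(0, a+b−1) on (0.19, 0.61) = 0.00
  → value = 0.0000
Under algebraic product:
  A2 ∨ A5 = a + b − a·b on (0.4200, 0.1900) = 0.5302
  A5 ∧ (A2 ∨ A5) = a·b on (0.1900, 0.5302) = 0.1007
  → value = 0.1007
|0.0000 − 0.1007| = 0.101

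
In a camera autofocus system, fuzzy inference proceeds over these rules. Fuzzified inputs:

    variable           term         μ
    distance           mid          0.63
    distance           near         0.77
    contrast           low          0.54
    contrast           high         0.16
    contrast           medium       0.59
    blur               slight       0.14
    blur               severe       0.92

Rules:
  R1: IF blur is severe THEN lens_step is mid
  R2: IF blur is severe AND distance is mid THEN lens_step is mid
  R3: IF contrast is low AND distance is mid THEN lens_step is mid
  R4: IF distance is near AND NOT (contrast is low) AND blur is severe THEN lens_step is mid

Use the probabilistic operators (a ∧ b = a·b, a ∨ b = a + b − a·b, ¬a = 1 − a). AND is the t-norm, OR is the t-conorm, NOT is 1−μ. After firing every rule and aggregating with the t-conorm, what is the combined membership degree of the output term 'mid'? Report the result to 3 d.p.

R1: severe=0.92 → w = 0.9200
R2: severe=0.92, mid=0.63; AND[a·b] → w = 0.5796
R3: low=0.54, mid=0.63; AND[a·b] → w = 0.3402
R4: near=0.77, ¬low=1−0.54=0.46, severe=0.92; AND[a·b] → w = 0.3259
Rules with consequent 'mid': {R1, R2, R3, R4} → strengths 0.9200, 0.5796, 0.3402, 0.3259
Aggregate via t-conorm [a + b − a·b]: 0.9850

0.985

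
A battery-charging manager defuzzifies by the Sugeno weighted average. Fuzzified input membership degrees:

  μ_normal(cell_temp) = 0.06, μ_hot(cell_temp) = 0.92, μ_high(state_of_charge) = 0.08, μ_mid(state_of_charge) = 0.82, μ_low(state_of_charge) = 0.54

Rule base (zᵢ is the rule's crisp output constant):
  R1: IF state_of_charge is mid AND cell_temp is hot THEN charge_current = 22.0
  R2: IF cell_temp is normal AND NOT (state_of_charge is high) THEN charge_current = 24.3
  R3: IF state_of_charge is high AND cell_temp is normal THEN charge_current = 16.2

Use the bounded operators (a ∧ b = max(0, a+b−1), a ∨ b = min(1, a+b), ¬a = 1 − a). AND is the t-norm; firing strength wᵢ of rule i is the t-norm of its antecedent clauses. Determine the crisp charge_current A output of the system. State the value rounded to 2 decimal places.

22.00

R1 (z=22.0): mid=0.82, hot=0.92; AND[max(0, a+b−1)] → w = 0.74
R2 (z=24.3): normal=0.06, ¬high=1−0.08=0.92; AND[max(0, a+b−1)] → w = 0.00
R3 (z=16.2): high=0.08, normal=0.06; AND[max(0, a+b−1)] → w = 0.00
Weighted average = (0.74·22.0 + 0.00·24.3 + 0.00·16.2) / (0.74 + 0.00 + 0.00)
  = 16.2800 / 0.7400 = 22.00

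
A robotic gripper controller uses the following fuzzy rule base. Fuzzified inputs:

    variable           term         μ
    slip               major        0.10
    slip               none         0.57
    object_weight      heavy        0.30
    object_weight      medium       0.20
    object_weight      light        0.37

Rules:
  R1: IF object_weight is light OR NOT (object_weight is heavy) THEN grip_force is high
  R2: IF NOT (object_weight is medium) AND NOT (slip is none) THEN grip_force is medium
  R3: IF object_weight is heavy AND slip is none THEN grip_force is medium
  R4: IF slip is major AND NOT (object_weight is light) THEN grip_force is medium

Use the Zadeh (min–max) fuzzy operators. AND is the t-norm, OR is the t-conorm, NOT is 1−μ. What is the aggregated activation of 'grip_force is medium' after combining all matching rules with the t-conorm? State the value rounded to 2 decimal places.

R1: light=0.37, ¬heavy=1−0.30=0.70; OR[max(a, b)] → w = 0.70
R2: ¬medium=1−0.20=0.80, ¬none=1−0.57=0.43; AND[min(a, b)] → w = 0.43
R3: heavy=0.30, none=0.57; AND[min(a, b)] → w = 0.30
R4: major=0.10, ¬light=1−0.37=0.63; AND[min(a, b)] → w = 0.10
Rules with consequent 'medium': {R2, R3, R4} → strengths 0.43, 0.30, 0.10
Aggregate via t-conorm [max(a, b)]: 0.43

0.43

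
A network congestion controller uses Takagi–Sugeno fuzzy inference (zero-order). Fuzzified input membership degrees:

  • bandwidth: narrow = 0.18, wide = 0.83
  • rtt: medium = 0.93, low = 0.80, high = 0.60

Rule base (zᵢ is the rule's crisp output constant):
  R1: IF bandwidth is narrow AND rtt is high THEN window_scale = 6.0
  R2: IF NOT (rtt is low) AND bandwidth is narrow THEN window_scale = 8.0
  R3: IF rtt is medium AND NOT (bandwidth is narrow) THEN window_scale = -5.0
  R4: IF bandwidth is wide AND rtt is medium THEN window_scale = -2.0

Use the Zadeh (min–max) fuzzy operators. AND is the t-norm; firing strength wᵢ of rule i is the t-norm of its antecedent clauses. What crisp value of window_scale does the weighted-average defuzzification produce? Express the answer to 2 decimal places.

R1 (z=6.0): narrow=0.18, high=0.60; AND[min(a, b)] → w = 0.18
R2 (z=8.0): ¬low=1−0.80=0.20, narrow=0.18; AND[min(a, b)] → w = 0.18
R3 (z=-5.0): medium=0.93, ¬narrow=1−0.18=0.82; AND[min(a, b)] → w = 0.82
R4 (z=-2.0): wide=0.83, medium=0.93; AND[min(a, b)] → w = 0.83
Weighted average = (0.18·6.0 + 0.18·8.0 + 0.82·-5.0 + 0.83·-2.0) / (0.18 + 0.18 + 0.82 + 0.83)
  = -3.2400 / 2.0100 = -1.61

-1.61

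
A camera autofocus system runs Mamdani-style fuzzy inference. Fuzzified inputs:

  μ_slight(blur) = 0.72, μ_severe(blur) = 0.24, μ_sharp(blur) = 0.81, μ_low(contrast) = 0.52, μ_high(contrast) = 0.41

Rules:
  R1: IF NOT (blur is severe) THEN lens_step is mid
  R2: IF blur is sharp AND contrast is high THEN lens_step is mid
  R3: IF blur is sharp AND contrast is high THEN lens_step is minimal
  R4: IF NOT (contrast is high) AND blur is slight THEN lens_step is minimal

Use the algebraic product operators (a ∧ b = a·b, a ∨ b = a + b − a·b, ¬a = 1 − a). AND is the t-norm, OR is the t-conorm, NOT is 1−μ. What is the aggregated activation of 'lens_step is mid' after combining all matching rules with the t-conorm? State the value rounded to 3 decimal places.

R1: ¬severe=1−0.24=0.76 → w = 0.7600
R2: sharp=0.81, high=0.41; AND[a·b] → w = 0.3321
R3: sharp=0.81, high=0.41; AND[a·b] → w = 0.3321
R4: ¬high=1−0.41=0.59, slight=0.72; AND[a·b] → w = 0.4248
Rules with consequent 'mid': {R1, R2} → strengths 0.7600, 0.3321
Aggregate via t-conorm [a + b − a·b]: 0.8397

0.840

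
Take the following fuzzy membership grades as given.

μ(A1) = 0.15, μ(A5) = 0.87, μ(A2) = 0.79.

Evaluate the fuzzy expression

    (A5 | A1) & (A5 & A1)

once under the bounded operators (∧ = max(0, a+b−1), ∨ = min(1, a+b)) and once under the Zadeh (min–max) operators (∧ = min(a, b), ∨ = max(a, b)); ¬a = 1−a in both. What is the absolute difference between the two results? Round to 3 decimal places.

Under bounded:
  A5 | A1 = min(1, a+b) on (0.87, 0.15) = 1.00
  A5 & A1 = max(0, a+b−1) on (0.87, 0.15) = 0.02
  (A5 | A1) & (A5 & A1) = max(0, a+b−1) on (1.00, 0.02) = 0.02
  → value = 0.0200
Under Zadeh (min–max):
  A5 | A1 = max(a, b) on (0.87, 0.15) = 0.87
  A5 & A1 = min(a, b) on (0.87, 0.15) = 0.15
  (A5 | A1) & (A5 & A1) = min(a, b) on (0.87, 0.15) = 0.15
  → value = 0.1500
|0.0200 − 0.1500| = 0.130

0.130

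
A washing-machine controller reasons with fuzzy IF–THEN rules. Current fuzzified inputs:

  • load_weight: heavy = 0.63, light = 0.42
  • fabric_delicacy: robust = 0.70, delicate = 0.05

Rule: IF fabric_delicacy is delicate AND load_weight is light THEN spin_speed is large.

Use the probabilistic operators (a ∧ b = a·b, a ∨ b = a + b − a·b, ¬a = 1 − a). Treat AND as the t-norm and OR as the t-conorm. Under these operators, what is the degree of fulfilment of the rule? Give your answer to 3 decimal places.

0.021

firing strength: delicate=0.05, light=0.42; AND[a·b] → w = 0.0210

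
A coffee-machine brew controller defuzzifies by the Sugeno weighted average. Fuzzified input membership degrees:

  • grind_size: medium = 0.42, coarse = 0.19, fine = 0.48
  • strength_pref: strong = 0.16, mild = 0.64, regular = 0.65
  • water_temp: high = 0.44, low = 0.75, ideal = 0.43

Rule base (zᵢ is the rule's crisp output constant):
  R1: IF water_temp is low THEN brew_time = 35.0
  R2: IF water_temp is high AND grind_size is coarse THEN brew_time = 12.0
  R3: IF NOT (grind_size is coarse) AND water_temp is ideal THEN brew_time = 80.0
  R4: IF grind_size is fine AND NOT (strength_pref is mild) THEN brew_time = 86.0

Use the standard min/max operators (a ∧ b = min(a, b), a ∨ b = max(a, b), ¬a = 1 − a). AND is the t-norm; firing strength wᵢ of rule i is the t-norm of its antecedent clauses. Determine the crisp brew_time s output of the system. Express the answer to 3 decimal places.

54.272

R1 (z=35.0): low=0.75 → w = 0.75
R2 (z=12.0): high=0.44, coarse=0.19; AND[min(a, b)] → w = 0.19
R3 (z=80.0): ¬coarse=1−0.19=0.81, ideal=0.43; AND[min(a, b)] → w = 0.43
R4 (z=86.0): fine=0.48, ¬mild=1−0.64=0.36; AND[min(a, b)] → w = 0.36
Weighted average = (0.75·35.0 + 0.19·12.0 + 0.43·80.0 + 0.36·86.0) / (0.75 + 0.19 + 0.43 + 0.36)
  = 93.8900 / 1.7300 = 54.272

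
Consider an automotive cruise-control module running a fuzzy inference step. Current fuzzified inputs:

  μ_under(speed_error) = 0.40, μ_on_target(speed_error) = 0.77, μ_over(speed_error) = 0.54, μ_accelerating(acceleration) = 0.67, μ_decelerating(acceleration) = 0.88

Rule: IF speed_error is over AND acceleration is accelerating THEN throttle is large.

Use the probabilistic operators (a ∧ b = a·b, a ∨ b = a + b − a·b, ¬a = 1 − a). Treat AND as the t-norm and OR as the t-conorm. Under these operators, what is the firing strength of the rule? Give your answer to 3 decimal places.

0.362

firing strength: over=0.54, accelerating=0.67; AND[a·b] → w = 0.3618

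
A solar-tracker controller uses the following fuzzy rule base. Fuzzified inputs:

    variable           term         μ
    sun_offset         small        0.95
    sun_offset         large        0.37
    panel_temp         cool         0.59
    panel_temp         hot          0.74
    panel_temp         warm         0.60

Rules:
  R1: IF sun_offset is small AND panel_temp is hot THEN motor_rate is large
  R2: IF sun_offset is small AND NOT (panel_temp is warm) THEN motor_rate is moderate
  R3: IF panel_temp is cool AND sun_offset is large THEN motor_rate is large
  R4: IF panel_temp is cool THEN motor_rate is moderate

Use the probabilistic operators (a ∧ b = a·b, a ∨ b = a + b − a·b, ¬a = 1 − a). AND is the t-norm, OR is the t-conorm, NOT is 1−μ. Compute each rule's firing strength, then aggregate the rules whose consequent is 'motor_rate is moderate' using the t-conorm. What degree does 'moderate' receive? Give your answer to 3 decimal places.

R1: small=0.95, hot=0.74; AND[a·b] → w = 0.7030
R2: small=0.95, ¬warm=1−0.60=0.40; AND[a·b] → w = 0.3800
R3: cool=0.59, large=0.37; AND[a·b] → w = 0.2183
R4: cool=0.59 → w = 0.5900
Rules with consequent 'moderate': {R2, R4} → strengths 0.3800, 0.5900
Aggregate via t-conorm [a + b − a·b]: 0.7458

0.746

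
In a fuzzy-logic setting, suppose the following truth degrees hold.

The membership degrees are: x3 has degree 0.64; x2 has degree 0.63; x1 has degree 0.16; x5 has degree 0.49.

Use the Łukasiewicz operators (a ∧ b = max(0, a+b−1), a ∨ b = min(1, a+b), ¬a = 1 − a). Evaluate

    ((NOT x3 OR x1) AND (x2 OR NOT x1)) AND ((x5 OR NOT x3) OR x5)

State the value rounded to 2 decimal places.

0.52

NOT x3 = 1 − 0.64 = 0.36
NOT x3 OR x1 = min(1, a+b) on (0.36, 0.16) = 0.52
NOT x1 = 1 − 0.16 = 0.84
x2 OR NOT x1 = min(1, a+b) on (0.63, 0.84) = 1.00
(NOT x3 OR x1) AND (x2 OR NOT x1) = max(0, a+b−1) on (0.52, 1.00) = 0.52
NOT x3 = 1 − 0.64 = 0.36
x5 OR NOT x3 = min(1, a+b) on (0.49, 0.36) = 0.85
(x5 OR NOT x3) OR x5 = min(1, a+b) on (0.85, 0.49) = 1.00
((NOT x3 OR x1) AND (x2 OR NOT x1)) AND ((x5 OR NOT x3) OR x5) = max(0, a+b−1) on (0.52, 1.00) = 0.52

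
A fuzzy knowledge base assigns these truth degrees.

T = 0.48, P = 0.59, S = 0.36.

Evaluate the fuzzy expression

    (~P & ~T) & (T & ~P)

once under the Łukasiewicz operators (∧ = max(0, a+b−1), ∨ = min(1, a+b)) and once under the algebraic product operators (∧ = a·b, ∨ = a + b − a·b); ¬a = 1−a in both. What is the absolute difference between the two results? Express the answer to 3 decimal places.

0.042

Under Łukasiewicz:
  ~P = 1 − 0.59 = 0.41
  ~T = 1 − 0.48 = 0.52
  ~P & ~T = max(0, a+b−1) on (0.41, 0.52) = 0.00
  ~P = 1 − 0.59 = 0.41
  T & ~P = max(0, a+b−1) on (0.48, 0.41) = 0.00
  (~P & ~T) & (T & ~P) = max(0, a+b−1) on (0.00, 0.00) = 0.00
  → value = 0.0000
Under algebraic product:
  ~P = 1 − 0.5900 = 0.4100
  ~T = 1 − 0.4800 = 0.5200
  ~P & ~T = a·b on (0.4100, 0.5200) = 0.2132
  ~P = 1 − 0.5900 = 0.4100
  T & ~P = a·b on (0.4800, 0.4100) = 0.1968
  (~P & ~T) & (T & ~P) = a·b on (0.2132, 0.1968) = 0.0420
  → value = 0.0420
|0.0000 − 0.0420| = 0.042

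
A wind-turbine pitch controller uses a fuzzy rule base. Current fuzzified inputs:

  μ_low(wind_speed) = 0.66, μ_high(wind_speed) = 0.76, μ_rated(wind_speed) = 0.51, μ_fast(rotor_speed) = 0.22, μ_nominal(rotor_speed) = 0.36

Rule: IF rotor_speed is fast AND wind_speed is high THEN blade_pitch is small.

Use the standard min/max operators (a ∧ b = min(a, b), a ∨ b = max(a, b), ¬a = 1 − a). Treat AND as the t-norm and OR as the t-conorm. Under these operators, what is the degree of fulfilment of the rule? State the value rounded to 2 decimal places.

firing strength: fast=0.22, high=0.76; AND[min(a, b)] → w = 0.22

0.22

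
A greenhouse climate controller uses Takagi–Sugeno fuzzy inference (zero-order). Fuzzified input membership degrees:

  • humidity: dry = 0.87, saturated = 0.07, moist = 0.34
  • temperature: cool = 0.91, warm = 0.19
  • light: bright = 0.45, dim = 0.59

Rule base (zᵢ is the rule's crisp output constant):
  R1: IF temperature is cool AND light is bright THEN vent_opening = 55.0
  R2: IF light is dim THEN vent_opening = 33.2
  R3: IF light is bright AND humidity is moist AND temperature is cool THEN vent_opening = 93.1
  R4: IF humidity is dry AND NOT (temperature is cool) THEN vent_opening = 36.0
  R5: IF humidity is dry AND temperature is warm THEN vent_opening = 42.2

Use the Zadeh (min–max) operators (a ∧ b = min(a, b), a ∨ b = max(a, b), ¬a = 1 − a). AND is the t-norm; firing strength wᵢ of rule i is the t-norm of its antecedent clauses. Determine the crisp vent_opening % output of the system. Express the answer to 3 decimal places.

R1 (z=55.0): cool=0.91, bright=0.45; AND[min(a, b)] → w = 0.45
R2 (z=33.2): dim=0.59 → w = 0.59
R3 (z=93.1): bright=0.45, moist=0.34, cool=0.91; AND[min(a, b)] → w = 0.34
R4 (z=36.0): dry=0.87, ¬cool=1−0.91=0.09; AND[min(a, b)] → w = 0.09
R5 (z=42.2): dry=0.87, warm=0.19; AND[min(a, b)] → w = 0.19
Weighted average = (0.45·55.0 + 0.59·33.2 + 0.34·93.1 + 0.09·36.0 + 0.19·42.2) / (0.45 + 0.59 + 0.34 + 0.09 + 0.19)
  = 87.2500 / 1.6600 = 52.560

52.560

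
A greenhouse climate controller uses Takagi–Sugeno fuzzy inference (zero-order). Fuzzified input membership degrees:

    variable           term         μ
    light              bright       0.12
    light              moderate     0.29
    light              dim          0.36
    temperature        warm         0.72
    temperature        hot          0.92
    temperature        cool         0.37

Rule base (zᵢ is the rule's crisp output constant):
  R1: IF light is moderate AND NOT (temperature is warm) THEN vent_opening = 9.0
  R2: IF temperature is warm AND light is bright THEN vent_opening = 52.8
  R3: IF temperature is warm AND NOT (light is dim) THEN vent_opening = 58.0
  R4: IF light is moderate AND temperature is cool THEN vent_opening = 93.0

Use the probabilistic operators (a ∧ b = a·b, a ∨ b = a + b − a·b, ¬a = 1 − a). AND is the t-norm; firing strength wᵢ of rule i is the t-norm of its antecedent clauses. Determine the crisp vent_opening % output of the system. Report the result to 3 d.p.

57.086

R1 (z=9.0): moderate=0.29, ¬warm=1−0.72=0.28; AND[a·b] → w = 0.0812
R2 (z=52.8): warm=0.72, bright=0.12; AND[a·b] → w = 0.0864
R3 (z=58.0): warm=0.72, ¬dim=1−0.36=0.64; AND[a·b] → w = 0.4608
R4 (z=93.0): moderate=0.29, cool=0.37; AND[a·b] → w = 0.1073
Weighted average = (0.0812·9.0 + 0.0864·52.8 + 0.4608·58.0 + 0.1073·93.0) / (0.0812 + 0.0864 + 0.4608 + 0.1073)
  = 41.9980 / 0.7357 = 57.086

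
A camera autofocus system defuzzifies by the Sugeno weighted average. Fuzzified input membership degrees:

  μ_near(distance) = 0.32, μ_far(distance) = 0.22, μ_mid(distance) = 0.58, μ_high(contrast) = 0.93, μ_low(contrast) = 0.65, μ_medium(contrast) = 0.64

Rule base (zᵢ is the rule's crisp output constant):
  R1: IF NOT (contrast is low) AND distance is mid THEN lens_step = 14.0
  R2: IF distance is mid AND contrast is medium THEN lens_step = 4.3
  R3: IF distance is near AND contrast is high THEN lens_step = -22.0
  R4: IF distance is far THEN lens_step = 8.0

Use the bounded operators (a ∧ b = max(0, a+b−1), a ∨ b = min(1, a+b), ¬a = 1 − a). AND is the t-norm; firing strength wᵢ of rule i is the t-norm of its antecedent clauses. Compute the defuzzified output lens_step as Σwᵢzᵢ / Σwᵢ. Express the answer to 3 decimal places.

-4.049

R1 (z=14.0): ¬low=1−0.65=0.35, mid=0.58; AND[max(0, a+b−1)] → w = 0.00
R2 (z=4.3): mid=0.58, medium=0.64; AND[max(0, a+b−1)] → w = 0.22
R3 (z=-22.0): near=0.32, high=0.93; AND[max(0, a+b−1)] → w = 0.25
R4 (z=8.0): far=0.22 → w = 0.22
Weighted average = (0.00·14.0 + 0.22·4.3 + 0.25·-22.0 + 0.22·8.0) / (0.00 + 0.22 + 0.25 + 0.22)
  = -2.7940 / 0.6900 = -4.049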